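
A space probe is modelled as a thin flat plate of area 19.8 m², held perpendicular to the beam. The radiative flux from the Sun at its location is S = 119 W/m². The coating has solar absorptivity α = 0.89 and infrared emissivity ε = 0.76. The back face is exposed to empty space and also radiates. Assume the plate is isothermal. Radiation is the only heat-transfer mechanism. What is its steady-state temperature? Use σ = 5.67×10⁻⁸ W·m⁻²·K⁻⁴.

At equilibrium, absorbed power = emitted power.
Absorbing cross-section = A = 19.80 m²; emitting surface = 2A = 39.60 m² (ratio 2).
αS·A_cross = εσ·A_surf·T⁴  ⇒  T⁴ = αS/(ε·2σ).
T⁴ = 0.890·119/(0.76·2·5.67×10⁻⁸) = 1.229×10⁹ K⁴.
T = (1.229×10⁹)^(1/4).

T ≈ 187 K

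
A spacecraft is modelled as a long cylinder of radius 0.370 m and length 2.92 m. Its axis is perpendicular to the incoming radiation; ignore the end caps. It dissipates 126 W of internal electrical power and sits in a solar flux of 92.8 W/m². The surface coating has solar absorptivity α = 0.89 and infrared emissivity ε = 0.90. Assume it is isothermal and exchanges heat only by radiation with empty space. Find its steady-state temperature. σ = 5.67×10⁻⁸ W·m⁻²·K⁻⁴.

At steady state, absorbed solar power + internal power = radiated power.
Absorbed: α·S·A_cross = 0.89·92.8·2.161 = 178.5 W (cross-section 2rL).
Total input = 178.5 + 126 = 304.5 W.
Radiated: εσ·A_surf·T⁴ with A_surf = 2πrL = 6.788 m².
T⁴ = 304.5/(0.90·5.67×10⁻⁸·6.788) = 8.789×10⁸ K⁴.

T ≈ 172 K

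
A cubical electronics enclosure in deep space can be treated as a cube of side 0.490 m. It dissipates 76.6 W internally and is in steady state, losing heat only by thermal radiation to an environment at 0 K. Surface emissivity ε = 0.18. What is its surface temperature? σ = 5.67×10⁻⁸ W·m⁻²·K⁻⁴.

T ≈ 269 K

Steady state: internal power = radiated power, P = εσA T⁴.
Radiating area A = 6L² = 1.441 m².
T⁴ = P/(εσA) = 76.6/(0.18·5.67×10⁻⁸·1.441) = 5.210×10⁹ K⁴.
T = (5.210×10⁹)^(1/4).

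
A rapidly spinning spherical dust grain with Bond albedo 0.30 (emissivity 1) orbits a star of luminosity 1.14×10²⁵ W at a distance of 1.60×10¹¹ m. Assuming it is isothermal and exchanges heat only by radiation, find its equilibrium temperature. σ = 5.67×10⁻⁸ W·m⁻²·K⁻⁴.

T ≈ 102 K

First find the stellar flux at distance d: S = L/(4πd²) = 1.14×10²⁵/(4π·(1.60×10¹¹)²) = 35.44 W/m².
For an isothermal sphere, absorbed (1−a)S·πr² = emitted σ·4πr²·T⁴, so T⁴ = (1−a)S/(4σ).
T⁴ = 0.700·35.44/(4·5.67×10⁻⁸) = 1.094×10⁸ K⁴.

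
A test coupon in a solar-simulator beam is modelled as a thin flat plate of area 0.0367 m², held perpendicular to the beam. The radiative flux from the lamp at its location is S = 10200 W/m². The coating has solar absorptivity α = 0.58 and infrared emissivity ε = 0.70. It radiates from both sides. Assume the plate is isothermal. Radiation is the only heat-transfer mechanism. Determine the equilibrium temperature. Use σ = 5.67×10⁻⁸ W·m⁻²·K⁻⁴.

At equilibrium, absorbed power = emitted power.
Absorbing cross-section = A = 0.03670 m²; emitting surface = 2A = 0.07340 m² (ratio 2).
αS·A_cross = εσ·A_surf·T⁴  ⇒  T⁴ = αS/(ε·2σ).
T⁴ = 0.580·10200/(0.70·2·5.67×10⁻⁸) = 7.453×10¹⁰ K⁴.
T = (7.453×10¹⁰)^(1/4).

T ≈ 522 K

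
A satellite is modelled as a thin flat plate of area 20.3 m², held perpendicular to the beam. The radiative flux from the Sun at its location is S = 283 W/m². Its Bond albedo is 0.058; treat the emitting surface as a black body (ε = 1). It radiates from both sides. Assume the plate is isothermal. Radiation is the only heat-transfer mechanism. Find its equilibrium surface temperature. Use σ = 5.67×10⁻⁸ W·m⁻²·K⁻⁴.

T ≈ 220 K

At equilibrium, absorbed power = emitted power.
Absorbing cross-section = A = 20.30 m²; emitting surface = 2A = 40.60 m² (ratio 2).
(1−a)S·A_cross = εσ·A_surf·T⁴  ⇒  T⁴ = (1−a)S/(2σ).
T⁴ = 0.942·283/(2·5.67×10⁻⁸) = 2.351×10⁹ K⁴.
T = (2.351×10⁹)^(1/4).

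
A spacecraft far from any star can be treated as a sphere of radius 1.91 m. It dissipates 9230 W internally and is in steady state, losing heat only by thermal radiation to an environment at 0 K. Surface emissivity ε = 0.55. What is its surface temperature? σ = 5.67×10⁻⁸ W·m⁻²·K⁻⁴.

T ≈ 283 K

Steady state: internal power = radiated power, P = εσA T⁴.
Radiating area A = 4πr² = 45.84 m².
T⁴ = P/(εσA) = 9230/(0.55·5.67×10⁻⁸·45.84) = 6.456×10⁹ K⁴.
T = (6.456×10⁹)^(1/4).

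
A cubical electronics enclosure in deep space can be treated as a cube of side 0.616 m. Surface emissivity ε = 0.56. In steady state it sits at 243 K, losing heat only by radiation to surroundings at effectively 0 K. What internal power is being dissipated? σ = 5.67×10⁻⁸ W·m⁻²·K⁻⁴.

Steady state: P = εσA T⁴.
A = 6L² = 2.277 m²; T⁴ = (243)⁴ = 3.487×10⁹ K⁴.
P = 0.56 × 5.67×10⁻⁸ × 2.277 × 3.487×10⁹.

P ≈ 252 W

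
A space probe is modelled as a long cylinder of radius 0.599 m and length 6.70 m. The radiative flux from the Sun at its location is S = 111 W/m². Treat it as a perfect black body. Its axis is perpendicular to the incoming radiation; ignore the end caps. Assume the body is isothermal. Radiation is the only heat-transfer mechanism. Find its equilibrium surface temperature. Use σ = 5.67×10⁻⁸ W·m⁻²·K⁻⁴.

At equilibrium, absorbed power = emitted power.
Absorbing cross-section = 2rL = 8.027 m²; emitting surface = 2πrL = 25.22 m² (ratio π).
S·A_cross = εσ·A_surf·T⁴  ⇒  T⁴ = S/(πσ).
T⁴ = 1.00·111/(π·5.67×10⁻⁸) = 6.231×10⁸ K⁴.
T = (6.231×10⁸)^(1/4).

T ≈ 158 K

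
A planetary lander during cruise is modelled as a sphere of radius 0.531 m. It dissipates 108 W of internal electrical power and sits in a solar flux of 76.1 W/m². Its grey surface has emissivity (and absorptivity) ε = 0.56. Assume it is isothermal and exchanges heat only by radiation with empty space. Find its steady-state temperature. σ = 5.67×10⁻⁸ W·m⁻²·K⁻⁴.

At steady state, absorbed solar power + internal power = radiated power.
Absorbed: α·S·A_cross = 0.56·76.1·0.8858 = 37.75 W (cross-section πr²).
Total input = 37.75 + 108 = 145.7 W.
Radiated: εσ·A_surf·T⁴ with A_surf = 4πr² = 3.543 m².
T⁴ = 145.7/(0.56·5.67×10⁻⁸·3.543) = 1.295×10⁹ K⁴.

T ≈ 190 K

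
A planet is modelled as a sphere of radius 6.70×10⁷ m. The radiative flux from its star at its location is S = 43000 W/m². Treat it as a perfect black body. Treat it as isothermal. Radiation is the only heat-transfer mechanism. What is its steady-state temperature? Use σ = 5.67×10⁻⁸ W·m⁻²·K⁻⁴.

T ≈ 660 K

At equilibrium, absorbed power = emitted power.
Absorbing cross-section = πr² = 1.410×10¹⁶ m²; emitting surface = 4πr² = 5.641×10¹⁶ m² (ratio 4).
S·A_cross = εσ·A_surf·T⁴  ⇒  T⁴ = S/(4σ).
T⁴ = 1.00·43000/(4·5.67×10⁻⁸) = 1.896×10¹¹ K⁴.
T = (1.896×10¹¹)^(1/4).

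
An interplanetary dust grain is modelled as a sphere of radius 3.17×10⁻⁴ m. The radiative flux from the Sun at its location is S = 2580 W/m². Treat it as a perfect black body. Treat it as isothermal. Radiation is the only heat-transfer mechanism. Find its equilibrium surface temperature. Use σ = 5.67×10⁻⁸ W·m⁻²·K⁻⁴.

At equilibrium, absorbed power = emitted power.
Absorbing cross-section = πr² = 3.157×10⁻⁷ m²; emitting surface = 4πr² = 1.263×10⁻⁶ m² (ratio 4).
S·A_cross = εσ·A_surf·T⁴  ⇒  T⁴ = S/(4σ).
T⁴ = 1.00·2580/(4·5.67×10⁻⁸) = 1.138×10¹⁰ K⁴.
T = (1.138×10¹⁰)^(1/4).

T ≈ 327 K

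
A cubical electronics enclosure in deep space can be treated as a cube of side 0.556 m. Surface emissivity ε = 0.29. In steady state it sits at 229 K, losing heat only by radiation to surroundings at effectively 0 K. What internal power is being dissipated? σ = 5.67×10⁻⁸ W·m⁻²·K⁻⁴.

Steady state: P = εσA T⁴.
A = 6L² = 1.855 m²; T⁴ = (229)⁴ = 2.750×10⁹ K⁴.
P = 0.29 × 5.67×10⁻⁸ × 1.855 × 2.750×10⁹.

P ≈ 83.9 W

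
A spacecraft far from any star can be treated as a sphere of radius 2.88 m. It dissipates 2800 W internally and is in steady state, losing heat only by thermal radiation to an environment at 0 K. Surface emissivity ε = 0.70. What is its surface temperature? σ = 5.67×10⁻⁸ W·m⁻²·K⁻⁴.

Steady state: internal power = radiated power, P = εσA T⁴.
Radiating area A = 4πr² = 104.2 m².
T⁴ = P/(εσA) = 2800/(0.70·5.67×10⁻⁸·104.2) = 6.768×10⁸ K⁴.
T = (6.768×10⁸)^(1/4).

T ≈ 161 K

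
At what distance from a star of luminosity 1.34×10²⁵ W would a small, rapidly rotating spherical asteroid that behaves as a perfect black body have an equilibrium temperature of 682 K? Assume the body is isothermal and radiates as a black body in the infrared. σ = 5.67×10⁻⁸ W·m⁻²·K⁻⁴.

For an isothermal black-emitting sphere, (1−a)S·πr² = σ·4πr²·T⁴ ⇒ S = 4σT⁴/(1−a).
S = 4·5.67×10⁻⁸·(682)⁴/1.00 = 49070 W/m².
Flux falls as S = L/(4πd²), so d = √(L/(4πS)) = √(1.34×10²⁵/(4π·49070)).

d ≈ 4.66×10⁹ m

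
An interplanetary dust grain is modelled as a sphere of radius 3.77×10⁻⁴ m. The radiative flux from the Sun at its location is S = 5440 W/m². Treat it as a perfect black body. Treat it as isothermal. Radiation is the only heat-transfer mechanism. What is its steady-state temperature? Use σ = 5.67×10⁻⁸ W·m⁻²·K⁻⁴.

T ≈ 394 K

At equilibrium, absorbed power = emitted power.
Absorbing cross-section = πr² = 4.465×10⁻⁷ m²; emitting surface = 4πr² = 1.786×10⁻⁶ m² (ratio 4).
S·A_cross = εσ·A_surf·T⁴  ⇒  T⁴ = S/(4σ).
T⁴ = 1.00·5440/(4·5.67×10⁻⁸) = 2.399×10¹⁰ K⁴.
T = (2.399×10¹⁰)^(1/4).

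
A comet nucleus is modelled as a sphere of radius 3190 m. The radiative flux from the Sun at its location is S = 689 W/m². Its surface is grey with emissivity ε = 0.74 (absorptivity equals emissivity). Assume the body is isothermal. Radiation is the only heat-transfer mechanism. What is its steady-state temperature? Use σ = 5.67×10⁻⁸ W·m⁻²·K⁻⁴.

At equilibrium, absorbed power = emitted power.
Absorbing cross-section = πr² = 3.197×10⁷ m²; emitting surface = 4πr² = 1.279×10⁸ m² (ratio 4).
εS·A_cross = εσ·A_surf·T⁴  ⇒  T⁴ = S/(4σ)   (ε cancels).
T⁴ = 689/(4·5.67×10⁻⁸) = 3.038×10⁹ K⁴.
T = (3.038×10⁹)^(1/4).

T ≈ 235 K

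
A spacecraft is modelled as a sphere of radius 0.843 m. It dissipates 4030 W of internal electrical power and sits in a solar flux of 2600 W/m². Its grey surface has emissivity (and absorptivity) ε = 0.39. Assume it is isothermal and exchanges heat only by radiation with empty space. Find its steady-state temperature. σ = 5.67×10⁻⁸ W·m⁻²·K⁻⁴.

T ≈ 423 K

At steady state, absorbed solar power + internal power = radiated power.
Absorbed: α·S·A_cross = 0.39·2600·2.233 = 2264 W (cross-section πr²).
Total input = 2264 + 4030 = 6294 W.
Radiated: εσ·A_surf·T⁴ with A_surf = 4πr² = 8.930 m².
T⁴ = 6294/(0.39·5.67×10⁻⁸·8.930) = 3.187×10¹⁰ K⁴.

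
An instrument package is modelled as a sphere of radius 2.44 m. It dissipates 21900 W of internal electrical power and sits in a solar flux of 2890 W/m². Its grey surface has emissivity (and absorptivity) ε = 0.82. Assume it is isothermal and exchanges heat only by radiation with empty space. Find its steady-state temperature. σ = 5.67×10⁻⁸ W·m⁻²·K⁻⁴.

At steady state, absorbed solar power + internal power = radiated power.
Absorbed: α·S·A_cross = 0.82·2890·18.70 = 44320 W (cross-section πr²).
Total input = 44320 + 21900 = 66220 W.
Radiated: εσ·A_surf·T⁴ with A_surf = 4πr² = 74.82 m².
T⁴ = 66220/(0.82·5.67×10⁻⁸·74.82) = 1.904×10¹⁰ K⁴.

T ≈ 371 K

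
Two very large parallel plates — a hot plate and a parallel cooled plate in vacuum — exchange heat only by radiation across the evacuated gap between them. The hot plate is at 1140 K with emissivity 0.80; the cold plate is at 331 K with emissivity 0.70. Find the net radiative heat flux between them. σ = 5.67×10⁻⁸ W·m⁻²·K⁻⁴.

q ≈ 56600 W/m²

For two infinite grey parallel plates, q = σ(T₁⁴ − T₂⁴)/(1/ε₁ + 1/ε₂ − 1).
T₁⁴ − T₂⁴ = 1.689×10¹² − 1.200×10¹⁰ = 1.677×10¹² K⁴.
1/ε₁ + 1/ε₂ − 1 = 1.250 + 1.429 − 1 = 1.679.
q = 5.67×10⁻⁸ × 1.677×10¹² / 1.679.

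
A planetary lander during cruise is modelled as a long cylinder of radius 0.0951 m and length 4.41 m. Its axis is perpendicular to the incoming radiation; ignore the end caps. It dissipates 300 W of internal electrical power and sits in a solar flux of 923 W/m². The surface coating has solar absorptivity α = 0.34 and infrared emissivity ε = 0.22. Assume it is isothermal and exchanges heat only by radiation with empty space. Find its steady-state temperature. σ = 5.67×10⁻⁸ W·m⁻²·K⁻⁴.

At steady state, absorbed solar power + internal power = radiated power.
Absorbed: α·S·A_cross = 0.34·923·0.8388 = 263.2 W (cross-section 2rL).
Total input = 263.2 + 300 = 563.2 W.
Radiated: εσ·A_surf·T⁴ with A_surf = 2πrL = 2.635 m².
T⁴ = 563.2/(0.22·5.67×10⁻⁸·2.635) = 1.713×10¹⁰ K⁴.

T ≈ 362 K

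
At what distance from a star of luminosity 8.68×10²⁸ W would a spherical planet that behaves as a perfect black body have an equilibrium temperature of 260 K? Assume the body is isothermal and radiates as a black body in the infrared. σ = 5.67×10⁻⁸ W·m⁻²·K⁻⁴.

For an isothermal black-emitting sphere, (1−a)S·πr² = σ·4πr²·T⁴ ⇒ S = 4σT⁴/(1−a).
S = 4·5.67×10⁻⁸·(260)⁴/1.00 = 1036 W/m².
Flux falls as S = L/(4πd²), so d = √(L/(4πS)) = √(8.68×10²⁸/(4π·1036)).

d ≈ 2.58×10¹² m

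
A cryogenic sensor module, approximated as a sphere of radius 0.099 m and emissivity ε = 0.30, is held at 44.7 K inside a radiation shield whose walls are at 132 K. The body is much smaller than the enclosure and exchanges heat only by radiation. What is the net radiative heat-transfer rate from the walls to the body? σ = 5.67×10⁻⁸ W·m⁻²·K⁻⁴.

P_net ≈ 0.628 W

For a small grey body in a large enclosure: P_net = εσA(T_body⁴ − T_wall⁴).
A = 4πr² = 0.1232 m²; T_body⁴ − T_wall⁴ = 3.992×10⁶ − 3.036×10⁸ = -2.996×10⁸ K⁴.
|P_net| = 0.30·5.67×10⁻⁸·0.1232·2.996×10⁸.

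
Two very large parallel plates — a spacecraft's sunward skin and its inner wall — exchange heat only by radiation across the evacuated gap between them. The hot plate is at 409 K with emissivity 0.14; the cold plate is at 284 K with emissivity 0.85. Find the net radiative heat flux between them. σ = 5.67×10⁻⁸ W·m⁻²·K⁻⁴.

q ≈ 166 W/m²

For two infinite grey parallel plates, q = σ(T₁⁴ − T₂⁴)/(1/ε₁ + 1/ε₂ − 1).
T₁⁴ − T₂⁴ = 2.798×10¹⁰ − 6.505×10⁹ = 2.148×10¹⁰ K⁴.
1/ε₁ + 1/ε₂ − 1 = 7.143 + 1.176 − 1 = 7.319.
q = 5.67×10⁻⁸ × 2.148×10¹⁰ / 7.319.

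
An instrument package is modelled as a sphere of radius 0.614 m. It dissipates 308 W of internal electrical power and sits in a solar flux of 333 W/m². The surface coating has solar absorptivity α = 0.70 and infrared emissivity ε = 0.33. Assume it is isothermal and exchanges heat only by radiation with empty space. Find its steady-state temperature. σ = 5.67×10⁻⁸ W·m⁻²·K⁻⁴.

T ≈ 285 K

At steady state, absorbed solar power + internal power = radiated power.
Absorbed: α·S·A_cross = 0.70·333·1.184 = 276.1 W (cross-section πr²).
Total input = 276.1 + 308 = 584.1 W.
Radiated: εσ·A_surf·T⁴ with A_surf = 4πr² = 4.737 m².
T⁴ = 584.1/(0.33·5.67×10⁻⁸·4.737) = 6.589×10⁹ K⁴.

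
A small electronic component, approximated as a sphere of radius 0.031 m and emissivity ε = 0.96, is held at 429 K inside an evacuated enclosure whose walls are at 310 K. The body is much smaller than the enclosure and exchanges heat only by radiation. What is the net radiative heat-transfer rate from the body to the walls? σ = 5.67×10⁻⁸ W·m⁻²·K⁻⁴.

P_net ≈ 16.2 W

For a small grey body in a large enclosure: P_net = εσA(T_body⁴ − T_wall⁴).
A = 4πr² = 0.01208 m²; T_body⁴ − T_wall⁴ = 3.387×10¹⁰ − 9.235×10⁹ = 2.464×10¹⁰ K⁴.
|P_net| = 0.96·5.67×10⁻⁸·0.01208·2.464×10¹⁰.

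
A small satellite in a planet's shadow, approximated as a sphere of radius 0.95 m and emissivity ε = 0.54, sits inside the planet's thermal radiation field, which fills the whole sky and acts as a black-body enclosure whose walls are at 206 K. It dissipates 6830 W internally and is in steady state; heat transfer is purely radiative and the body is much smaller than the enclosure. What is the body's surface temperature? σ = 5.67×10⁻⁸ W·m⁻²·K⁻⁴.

For a small grey body in a large enclosure, net radiated power = εσA(T⁴ − T_w⁴).
Steady state: P = εσA(T⁴ − T_w⁴) with A = 4πr² = 11.34 m².
T⁴ = P/(εσA) + T_w⁴ = 6830/(0.54·5.67×10⁻⁸·11.34) + (206)⁴
    = 1.967×10¹⁰ + 1.801×10⁹ = 2.147×10¹⁰ K⁴.

T ≈ 383 K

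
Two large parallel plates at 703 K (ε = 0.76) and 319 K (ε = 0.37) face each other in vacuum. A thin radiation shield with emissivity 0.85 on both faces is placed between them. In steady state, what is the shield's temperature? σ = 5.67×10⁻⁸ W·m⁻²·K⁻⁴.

T_s ≈ 637 K

In steady state the net flux on the hot side equals that on the cold side.
σ(T₁⁴−T_s⁴)/D₁ = σ(T_s⁴−T₂⁴)/D₂, with D₁ = 1/ε₁+1/ε_s−1 = 1.492, D₂ = 1/ε_s+1/ε₂−1 = 2.879.
Solve for T_s⁴: T_s⁴ = (D₂·T₁⁴ + D₁·T₂⁴)/(D₁+D₂) = 1.644×10¹¹ K⁴.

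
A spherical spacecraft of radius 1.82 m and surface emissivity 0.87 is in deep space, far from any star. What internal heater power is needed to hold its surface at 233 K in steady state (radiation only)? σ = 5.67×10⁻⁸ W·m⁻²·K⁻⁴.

P ≈ 6050 W

P = εσ·4πr²·T⁴.
4πr² = 41.62 m²; T⁴ = 2.947×10⁹ K⁴.
P = 0.87·5.67×10⁻⁸·41.62·2.947×10⁹.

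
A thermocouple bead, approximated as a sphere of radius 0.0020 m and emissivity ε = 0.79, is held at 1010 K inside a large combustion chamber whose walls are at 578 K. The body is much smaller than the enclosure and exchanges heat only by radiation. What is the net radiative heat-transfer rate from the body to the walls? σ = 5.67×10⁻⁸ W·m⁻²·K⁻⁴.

P_net ≈ 2.09 W

For a small grey body in a large enclosure: P_net = εσA(T_body⁴ − T_wall⁴).
A = 4πr² = 5.027×10⁻⁵ m²; T_body⁴ − T_wall⁴ = 1.041×10¹² − 1.116×10¹¹ = 9.290×10¹¹ K⁴.
|P_net| = 0.79·5.67×10⁻⁸·5.027×10⁻⁵·9.290×10¹¹.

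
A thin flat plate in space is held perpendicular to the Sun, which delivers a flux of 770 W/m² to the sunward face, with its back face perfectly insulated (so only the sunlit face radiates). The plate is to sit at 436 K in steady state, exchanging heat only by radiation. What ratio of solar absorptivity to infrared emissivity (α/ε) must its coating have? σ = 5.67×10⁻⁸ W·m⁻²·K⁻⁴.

Balance: αS·A = εσ·1A·T⁴ ⇒ α/ε = σT⁴/S.
α/ε = 5.67×10⁻⁸·(436)⁴/770 = 5.67×10⁻⁸·3.614×10¹⁰/770.

α/ε ≈ 2.66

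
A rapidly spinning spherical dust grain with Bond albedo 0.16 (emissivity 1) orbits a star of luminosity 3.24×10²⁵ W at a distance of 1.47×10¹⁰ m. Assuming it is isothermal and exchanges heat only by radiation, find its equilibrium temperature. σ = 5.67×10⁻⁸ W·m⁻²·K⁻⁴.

T ≈ 458 K

First find the stellar flux at distance d: S = L/(4πd²) = 3.24×10²⁵/(4π·(1.47×10¹⁰)²) = 11930 W/m².
For an isothermal sphere, absorbed (1−a)S·πr² = emitted σ·4πr²·T⁴, so T⁴ = (1−a)S/(4σ).
T⁴ = 0.840·11930/(4·5.67×10⁻⁸) = 4.419×10¹⁰ K⁴.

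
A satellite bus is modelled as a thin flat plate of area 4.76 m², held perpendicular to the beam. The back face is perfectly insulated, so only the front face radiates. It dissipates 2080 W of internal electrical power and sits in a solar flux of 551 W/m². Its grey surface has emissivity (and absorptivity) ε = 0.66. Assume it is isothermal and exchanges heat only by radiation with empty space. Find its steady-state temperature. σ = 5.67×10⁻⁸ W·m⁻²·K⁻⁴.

At steady state, absorbed solar power + internal power = radiated power.
Absorbed: α·S·A_cross = 0.66·551·4.760 = 1731 W (cross-section A).
Total input = 1731 + 2080 = 3811 W.
Radiated: εσ·A_surf·T⁴ with A_surf = A = 4.760 m².
T⁴ = 3811/(0.66·5.67×10⁻⁸·4.760) = 2.139×10¹⁰ K⁴.

T ≈ 382 K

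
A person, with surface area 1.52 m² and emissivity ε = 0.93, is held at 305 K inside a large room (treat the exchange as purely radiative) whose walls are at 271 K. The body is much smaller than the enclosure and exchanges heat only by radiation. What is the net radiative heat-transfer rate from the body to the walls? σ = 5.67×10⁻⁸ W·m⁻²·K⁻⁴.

For a small grey body in a large enclosure: P_net = εσA(T_body⁴ − T_wall⁴).
A = 1.52 m²; T_body⁴ − T_wall⁴ = 8.654×10⁹ − 5.394×10⁹ = 3.260×10⁹ K⁴.
|P_net| = 0.93·5.67×10⁻⁸·1.520·3.260×10⁹.

P_net ≈ 261 W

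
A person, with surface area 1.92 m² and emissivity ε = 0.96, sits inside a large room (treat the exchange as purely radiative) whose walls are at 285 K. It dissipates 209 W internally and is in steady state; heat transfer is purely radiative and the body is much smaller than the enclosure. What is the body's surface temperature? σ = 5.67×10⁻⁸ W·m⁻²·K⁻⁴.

For a small grey body in a large enclosure, net radiated power = εσA(T⁴ − T_w⁴).
Steady state: P = εσA(T⁴ − T_w⁴) with A = 1.92 m².
T⁴ = P/(εσA) + T_w⁴ = 209/(0.96·5.67×10⁻⁸·1.920) + (285)⁴
    = 2.000×10⁹ + 6.598×10⁹ = 8.597×10⁹ K⁴.

T ≈ 305 K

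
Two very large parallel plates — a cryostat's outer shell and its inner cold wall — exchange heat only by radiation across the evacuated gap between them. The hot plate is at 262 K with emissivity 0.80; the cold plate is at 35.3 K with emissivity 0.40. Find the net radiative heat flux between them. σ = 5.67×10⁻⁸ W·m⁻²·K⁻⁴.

q ≈ 97.1 W/m²

For two infinite grey parallel plates, q = σ(T₁⁴ − T₂⁴)/(1/ε₁ + 1/ε₂ − 1).
T₁⁴ − T₂⁴ = 4.712×10⁹ − 1.553×10⁶ = 4.710×10⁹ K⁴.
1/ε₁ + 1/ε₂ − 1 = 1.250 + 2.500 − 1 = 2.750.
q = 5.67×10⁻⁸ × 4.710×10⁹ / 2.750.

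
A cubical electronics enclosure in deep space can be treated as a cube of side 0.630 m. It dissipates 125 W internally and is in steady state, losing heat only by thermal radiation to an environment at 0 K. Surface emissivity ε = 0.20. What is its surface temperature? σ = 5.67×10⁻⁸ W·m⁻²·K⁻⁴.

T ≈ 261 K

Steady state: internal power = radiated power, P = εσA T⁴.
Radiating area A = 6L² = 2.381 m².
T⁴ = P/(εσA) = 125/(0.20·5.67×10⁻⁸·2.381) = 4.629×10⁹ K⁴.
T = (4.629×10⁹)^(1/4).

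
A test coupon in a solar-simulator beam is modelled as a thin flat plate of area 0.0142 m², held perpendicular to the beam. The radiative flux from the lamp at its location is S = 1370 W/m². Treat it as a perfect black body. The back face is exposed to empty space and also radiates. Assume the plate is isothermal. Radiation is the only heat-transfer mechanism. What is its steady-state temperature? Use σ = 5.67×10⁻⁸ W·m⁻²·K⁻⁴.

T ≈ 332 K

At equilibrium, absorbed power = emitted power.
Absorbing cross-section = A = 0.01420 m²; emitting surface = 2A = 0.02840 m² (ratio 2).
S·A_cross = εσ·A_surf·T⁴  ⇒  T⁴ = S/(2σ).
T⁴ = 1.00·1370/(2·5.67×10⁻⁸) = 1.208×10¹⁰ K⁴.
T = (1.208×10¹⁰)^(1/4).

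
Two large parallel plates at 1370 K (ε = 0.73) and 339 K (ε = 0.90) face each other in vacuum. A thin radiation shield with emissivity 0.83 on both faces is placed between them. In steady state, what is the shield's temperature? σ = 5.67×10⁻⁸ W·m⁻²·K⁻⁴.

In steady state the net flux on the hot side equals that on the cold side.
σ(T₁⁴−T_s⁴)/D₁ = σ(T_s⁴−T₂⁴)/D₂, with D₁ = 1/ε₁+1/ε_s−1 = 1.575, D₂ = 1/ε_s+1/ε₂−1 = 1.316.
Solve for T_s⁴: T_s⁴ = (D₂·T₁⁴ + D₁·T₂⁴)/(D₁+D₂) = 1.611×10¹² K⁴.

T_s ≈ 1130 K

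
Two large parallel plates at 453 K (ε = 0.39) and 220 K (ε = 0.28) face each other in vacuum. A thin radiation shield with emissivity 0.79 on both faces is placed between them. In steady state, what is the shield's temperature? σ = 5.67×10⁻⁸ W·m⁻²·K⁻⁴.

T_s ≈ 399 K

In steady state the net flux on the hot side equals that on the cold side.
σ(T₁⁴−T_s⁴)/D₁ = σ(T_s⁴−T₂⁴)/D₂, with D₁ = 1/ε₁+1/ε_s−1 = 2.830, D₂ = 1/ε_s+1/ε₂−1 = 3.837.
Solve for T_s⁴: T_s⁴ = (D₂·T₁⁴ + D₁·T₂⁴)/(D₁+D₂) = 2.523×10¹⁰ K⁴.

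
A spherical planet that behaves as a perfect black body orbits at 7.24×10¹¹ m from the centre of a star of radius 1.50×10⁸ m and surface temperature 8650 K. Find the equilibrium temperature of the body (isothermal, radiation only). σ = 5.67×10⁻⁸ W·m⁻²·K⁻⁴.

T ≈ 88.0 K

The star's surface emits σT_*⁴; at distance d the flux is S = σT_*⁴(R_*/d)².
S = 5.67×10⁻⁸·(8650)⁴·(1.50×10⁸/7.24×10¹¹)² = 13.63 W/m².
For an isothermal sphere T⁴ = (1−a)S/(4σ) = 6.008×10⁷ K⁴.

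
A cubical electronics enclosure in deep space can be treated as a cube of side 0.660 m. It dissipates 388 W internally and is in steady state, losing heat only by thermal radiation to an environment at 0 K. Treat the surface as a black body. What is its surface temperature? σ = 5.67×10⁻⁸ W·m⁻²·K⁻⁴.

T ≈ 226 K

Steady state: internal power = radiated power, P = εσA T⁴.
Radiating area A = 6L² = 2.614 m².
T⁴ = P/(εσA) = 388/(1.0·5.67×10⁻⁸·2.614) = 2.618×10⁹ K⁴.
T = (2.618×10⁹)^(1/4).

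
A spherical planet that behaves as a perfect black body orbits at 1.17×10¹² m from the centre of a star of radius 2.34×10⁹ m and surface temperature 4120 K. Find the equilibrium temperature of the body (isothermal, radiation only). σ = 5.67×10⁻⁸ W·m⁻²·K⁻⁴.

T ≈ 130 K

The star's surface emits σT_*⁴; at distance d the flux is S = σT_*⁴(R_*/d)².
S = 5.67×10⁻⁸·(4120)⁴·(2.34×10⁹/1.17×10¹²)² = 65.35 W/m².
For an isothermal sphere T⁴ = (1−a)S/(4σ) = 2.881×10⁸ K⁴.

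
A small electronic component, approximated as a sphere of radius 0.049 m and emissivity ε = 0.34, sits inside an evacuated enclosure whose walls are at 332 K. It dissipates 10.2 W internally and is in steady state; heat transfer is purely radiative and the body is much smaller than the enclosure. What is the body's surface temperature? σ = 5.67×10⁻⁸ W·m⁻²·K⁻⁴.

For a small grey body in a large enclosure, net radiated power = εσA(T⁴ − T_w⁴).
Steady state: P = εσA(T⁴ − T_w⁴) with A = 4πr² = 0.03017 m².
T⁴ = P/(εσA) + T_w⁴ = 10.2/(0.34·5.67×10⁻⁸·0.03017) + (332)⁴
    = 1.754×10¹⁰ + 1.215×10¹⁰ = 2.969×10¹⁰ K⁴.

T ≈ 415 K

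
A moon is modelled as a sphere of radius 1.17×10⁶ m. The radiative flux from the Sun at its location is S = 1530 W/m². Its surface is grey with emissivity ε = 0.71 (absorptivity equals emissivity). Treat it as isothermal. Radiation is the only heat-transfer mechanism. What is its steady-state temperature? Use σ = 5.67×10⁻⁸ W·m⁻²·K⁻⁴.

T ≈ 287 K

At equilibrium, absorbed power = emitted power.
Absorbing cross-section = πr² = 4.301×10¹² m²; emitting surface = 4πr² = 1.720×10¹³ m² (ratio 4).
εS·A_cross = εσ·A_surf·T⁴  ⇒  T⁴ = S/(4σ)   (ε cancels).
T⁴ = 1530/(4·5.67×10⁻⁸) = 6.746×10⁹ K⁴.
T = (6.746×10⁹)^(1/4).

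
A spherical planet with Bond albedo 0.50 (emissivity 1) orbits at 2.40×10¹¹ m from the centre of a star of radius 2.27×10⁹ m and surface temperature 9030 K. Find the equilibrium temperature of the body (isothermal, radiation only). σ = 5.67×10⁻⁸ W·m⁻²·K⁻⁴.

The star's surface emits σT_*⁴; at distance d the flux is S = σT_*⁴(R_*/d)².
S = 5.67×10⁻⁸·(9030)⁴·(2.27×10⁹/2.40×10¹¹)² = 33730 W/m².
For an isothermal sphere T⁴ = (1−a)S/(4σ) = 7.435×10¹⁰ K⁴.

T ≈ 522 K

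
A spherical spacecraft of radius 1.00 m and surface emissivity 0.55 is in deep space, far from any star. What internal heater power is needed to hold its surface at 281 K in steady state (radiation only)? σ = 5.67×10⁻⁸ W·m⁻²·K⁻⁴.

P = εσ·4πr²·T⁴.
4πr² = 12.57 m²; T⁴ = 6.235×10⁹ K⁴.
P = 0.55·5.67×10⁻⁸·12.57·6.235×10⁹.

P ≈ 2440 W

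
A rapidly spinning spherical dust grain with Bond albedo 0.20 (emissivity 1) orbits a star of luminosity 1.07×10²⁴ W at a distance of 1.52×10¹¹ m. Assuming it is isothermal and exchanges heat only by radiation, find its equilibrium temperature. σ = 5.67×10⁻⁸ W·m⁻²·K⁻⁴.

First find the stellar flux at distance d: S = L/(4πd²) = 1.07×10²⁴/(4π·(1.52×10¹¹)²) = 3.685 W/m².
For an isothermal sphere, absorbed (1−a)S·πr² = emitted σ·4πr²·T⁴, so T⁴ = (1−a)S/(4σ).
T⁴ = 0.800·3.685/(4·5.67×10⁻⁸) = 1.300×10⁷ K⁴.

T ≈ 60.0 K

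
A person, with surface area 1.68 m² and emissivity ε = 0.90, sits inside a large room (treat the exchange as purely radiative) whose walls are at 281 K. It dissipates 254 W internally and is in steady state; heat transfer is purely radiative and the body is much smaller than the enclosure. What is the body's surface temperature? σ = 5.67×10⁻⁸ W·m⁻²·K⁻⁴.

T ≈ 310 K

For a small grey body in a large enclosure, net radiated power = εσA(T⁴ − T_w⁴).
Steady state: P = εσA(T⁴ − T_w⁴) with A = 1.68 m².
T⁴ = P/(εσA) + T_w⁴ = 254/(0.90·5.67×10⁻⁸·1.680) + (281)⁴
    = 2.963×10⁹ + 6.235×10⁹ = 9.198×10⁹ K⁴.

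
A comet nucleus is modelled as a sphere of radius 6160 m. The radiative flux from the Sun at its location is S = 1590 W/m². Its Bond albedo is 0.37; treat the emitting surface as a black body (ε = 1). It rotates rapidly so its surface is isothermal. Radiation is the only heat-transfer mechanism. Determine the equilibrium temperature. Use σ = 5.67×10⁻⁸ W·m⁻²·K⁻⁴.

T ≈ 258 K

At equilibrium, absorbed power = emitted power.
Absorbing cross-section = πr² = 1.192×10⁸ m²; emitting surface = 4πr² = 4.768×10⁸ m² (ratio 4).
(1−a)S·A_cross = εσ·A_surf·T⁴  ⇒  T⁴ = (1−a)S/(4σ).
T⁴ = 0.630·1590/(4·5.67×10⁻⁸) = 4.417×10⁹ K⁴.
T = (4.417×10⁹)^(1/4).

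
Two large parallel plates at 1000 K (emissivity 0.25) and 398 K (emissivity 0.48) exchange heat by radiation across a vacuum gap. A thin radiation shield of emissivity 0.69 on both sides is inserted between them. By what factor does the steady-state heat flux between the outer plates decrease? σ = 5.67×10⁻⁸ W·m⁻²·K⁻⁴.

Without shield: q₀ = σΔ(T⁴)/(1/ε₁+1/ε₂−1) with denominator 5.083.
With shield the two gaps are in series; the resistances add: (1/ε₁+1/ε_s−1)+(1/ε_s+1/ε₂−1) = 4.449+2.533 = 6.982.
Heat-flux ratio q₀/q = 6.982/5.083.

factor ≈ 1.37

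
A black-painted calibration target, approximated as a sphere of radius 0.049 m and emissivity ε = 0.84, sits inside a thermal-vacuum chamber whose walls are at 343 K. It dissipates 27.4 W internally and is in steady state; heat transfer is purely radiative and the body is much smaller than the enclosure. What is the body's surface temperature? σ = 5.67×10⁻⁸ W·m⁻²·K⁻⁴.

T ≈ 426 K

For a small grey body in a large enclosure, net radiated power = εσA(T⁴ − T_w⁴).
Steady state: P = εσA(T⁴ − T_w⁴) with A = 4πr² = 0.03017 m².
T⁴ = P/(εσA) + T_w⁴ = 27.4/(0.84·5.67×10⁻⁸·0.03017) + (343)⁴
    = 1.907×10¹⁰ + 1.384×10¹⁰ = 3.291×10¹⁰ K⁴.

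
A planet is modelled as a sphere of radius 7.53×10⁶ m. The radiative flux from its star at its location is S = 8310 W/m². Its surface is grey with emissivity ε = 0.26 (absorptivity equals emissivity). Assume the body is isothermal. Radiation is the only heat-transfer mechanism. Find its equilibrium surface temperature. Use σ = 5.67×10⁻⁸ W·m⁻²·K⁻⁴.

T ≈ 438 K

At equilibrium, absorbed power = emitted power.
Absorbing cross-section = πr² = 1.781×10¹⁴ m²; emitting surface = 4πr² = 7.125×10¹⁴ m² (ratio 4).
εS·A_cross = εσ·A_surf·T⁴  ⇒  T⁴ = S/(4σ)   (ε cancels).
T⁴ = 8310/(4·5.67×10⁻⁸) = 3.664×10¹⁰ K⁴.
T = (3.664×10¹⁰)^(1/4).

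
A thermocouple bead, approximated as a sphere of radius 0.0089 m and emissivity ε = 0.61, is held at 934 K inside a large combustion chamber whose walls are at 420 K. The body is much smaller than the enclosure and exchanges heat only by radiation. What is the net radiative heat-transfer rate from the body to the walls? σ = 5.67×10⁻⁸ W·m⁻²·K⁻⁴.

P_net ≈ 25.1 W

For a small grey body in a large enclosure: P_net = εσA(T_body⁴ − T_wall⁴).
A = 4πr² = 9.954×10⁻⁴ m²; T_body⁴ − T_wall⁴ = 7.610×10¹¹ − 3.112×10¹⁰ = 7.299×10¹¹ K⁴.
|P_net| = 0.61·5.67×10⁻⁸·9.954×10⁻⁴·7.299×10¹¹.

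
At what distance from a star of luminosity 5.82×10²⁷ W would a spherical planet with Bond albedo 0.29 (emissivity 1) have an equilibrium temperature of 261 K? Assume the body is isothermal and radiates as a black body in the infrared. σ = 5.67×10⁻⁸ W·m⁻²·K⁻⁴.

d ≈ 5.59×10¹¹ m

For an isothermal black-emitting sphere, (1−a)S·πr² = σ·4πr²·T⁴ ⇒ S = 4σT⁴/(1−a).
S = 4·5.67×10⁻⁸·(261)⁴/0.710 = 1482 W/m².
Flux falls as S = L/(4πd²), so d = √(L/(4πS)) = √(5.82×10²⁷/(4π·1482)).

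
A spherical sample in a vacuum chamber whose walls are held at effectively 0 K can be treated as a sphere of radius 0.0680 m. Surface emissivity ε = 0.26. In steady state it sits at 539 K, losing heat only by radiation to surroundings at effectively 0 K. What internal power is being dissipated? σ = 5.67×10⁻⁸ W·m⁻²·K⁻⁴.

P ≈ 72.3 W

Steady state: P = εσA T⁴.
A = 4πr² = 0.05811 m²; T⁴ = (539)⁴ = 8.440×10¹⁰ K⁴.
P = 0.26 × 5.67×10⁻⁸ × 0.05811 × 8.440×10¹⁰.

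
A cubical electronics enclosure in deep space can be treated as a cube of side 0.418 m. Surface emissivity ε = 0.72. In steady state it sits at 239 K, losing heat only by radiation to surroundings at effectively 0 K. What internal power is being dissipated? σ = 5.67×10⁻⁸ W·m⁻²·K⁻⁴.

P ≈ 140 W

Steady state: P = εσA T⁴.
A = 6L² = 1.048 m²; T⁴ = (239)⁴ = 3.263×10⁹ K⁴.
P = 0.72 × 5.67×10⁻⁸ × 1.048 × 3.263×10⁹.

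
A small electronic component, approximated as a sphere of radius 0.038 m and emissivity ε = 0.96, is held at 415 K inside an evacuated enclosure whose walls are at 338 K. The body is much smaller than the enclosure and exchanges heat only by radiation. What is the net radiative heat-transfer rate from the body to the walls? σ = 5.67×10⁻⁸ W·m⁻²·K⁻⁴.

P_net ≈ 16.4 W

For a small grey body in a large enclosure: P_net = εσA(T_body⁴ − T_wall⁴).
A = 4πr² = 0.01815 m²; T_body⁴ − T_wall⁴ = 2.966×10¹⁰ − 1.305×10¹⁰ = 1.661×10¹⁰ K⁴.
|P_net| = 0.96·5.67×10⁻⁸·0.01815·1.661×10¹⁰.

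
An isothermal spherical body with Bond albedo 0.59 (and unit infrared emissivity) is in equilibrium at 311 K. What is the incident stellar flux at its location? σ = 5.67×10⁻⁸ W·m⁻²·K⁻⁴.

(1−a)S·πr² = σ·4πr²·T⁴ ⇒ S = 4σT⁴/(1−a).
S = 4·5.67×10⁻⁸·9.355×10⁹/0.410.

S ≈ 5170 W/m²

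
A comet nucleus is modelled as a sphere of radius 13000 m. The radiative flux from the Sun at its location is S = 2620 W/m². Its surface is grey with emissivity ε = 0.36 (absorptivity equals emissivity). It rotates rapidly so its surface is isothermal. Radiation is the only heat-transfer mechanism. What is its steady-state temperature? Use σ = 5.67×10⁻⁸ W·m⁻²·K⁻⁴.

At equilibrium, absorbed power = emitted power.
Absorbing cross-section = πr² = 5.309×10⁸ m²; emitting surface = 4πr² = 2.124×10⁹ m² (ratio 4).
εS·A_cross = εσ·A_surf·T⁴  ⇒  T⁴ = S/(4σ)   (ε cancels).
T⁴ = 2620/(4·5.67×10⁻⁸) = 1.155×10¹⁰ K⁴.
T = (1.155×10¹⁰)^(1/4).

T ≈ 328 K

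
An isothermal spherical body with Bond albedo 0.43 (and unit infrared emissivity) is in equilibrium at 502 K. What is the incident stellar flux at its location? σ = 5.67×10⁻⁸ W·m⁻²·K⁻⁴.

(1−a)S·πr² = σ·4πr²·T⁴ ⇒ S = 4σT⁴/(1−a).
S = 4·5.67×10⁻⁸·6.351×10¹⁰/0.570.

S ≈ 25300 W/m²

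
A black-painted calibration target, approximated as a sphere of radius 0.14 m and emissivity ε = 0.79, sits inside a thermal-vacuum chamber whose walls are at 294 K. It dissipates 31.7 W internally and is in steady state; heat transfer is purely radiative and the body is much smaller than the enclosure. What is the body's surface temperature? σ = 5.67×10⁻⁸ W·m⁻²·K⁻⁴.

For a small grey body in a large enclosure, net radiated power = εσA(T⁴ − T_w⁴).
Steady state: P = εσA(T⁴ − T_w⁴) with A = 4πr² = 0.2463 m².
T⁴ = P/(εσA) + T_w⁴ = 31.7/(0.79·5.67×10⁻⁸·0.2463) + (294)⁴
    = 2.873×10⁹ + 7.471×10⁹ = 1.034×10¹⁰ K⁴.

T ≈ 319 K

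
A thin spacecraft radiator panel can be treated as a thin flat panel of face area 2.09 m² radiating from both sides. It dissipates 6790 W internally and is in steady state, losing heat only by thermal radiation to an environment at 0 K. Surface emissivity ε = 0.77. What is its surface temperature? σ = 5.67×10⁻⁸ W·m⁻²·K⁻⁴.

Steady state: internal power = radiated power, P = εσA T⁴.
Radiating area A = 2·2.09 = 4.180 m².
T⁴ = P/(εσA) = 6790/(0.77·5.67×10⁻⁸·4.180) = 3.721×10¹⁰ K⁴.
T = (3.721×10¹⁰)^(1/4).

T ≈ 439 K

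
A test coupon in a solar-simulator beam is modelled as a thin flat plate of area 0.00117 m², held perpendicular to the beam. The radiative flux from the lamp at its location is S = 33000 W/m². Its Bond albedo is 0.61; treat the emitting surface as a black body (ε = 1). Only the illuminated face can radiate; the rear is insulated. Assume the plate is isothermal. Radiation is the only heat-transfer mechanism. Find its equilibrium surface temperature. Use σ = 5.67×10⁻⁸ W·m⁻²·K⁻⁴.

At equilibrium, absorbed power = emitted power.
Absorbing cross-section = A = 0.001170 m²; emitting surface = A = 0.001170 m² (ratio 1).
(1−a)S·A_cross = εσ·A_surf·T⁴  ⇒  T⁴ = (1−a)S/(1σ).
T⁴ = 0.390·33000/(1·5.67×10⁻⁸) = 2.270×10¹¹ K⁴.
T = (2.270×10¹¹)^(1/4).

T ≈ 690 K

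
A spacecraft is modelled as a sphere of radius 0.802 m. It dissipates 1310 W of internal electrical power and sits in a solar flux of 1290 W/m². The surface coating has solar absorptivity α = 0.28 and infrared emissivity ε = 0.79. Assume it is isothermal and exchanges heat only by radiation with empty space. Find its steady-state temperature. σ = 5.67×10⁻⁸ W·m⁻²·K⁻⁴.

T ≈ 274 K

At steady state, absorbed solar power + internal power = radiated power.
Absorbed: α·S·A_cross = 0.28·1290·2.021 = 729.9 W (cross-section πr²).
Total input = 729.9 + 1310 = 2040 W.
Radiated: εσ·A_surf·T⁴ with A_surf = 4πr² = 8.083 m².
T⁴ = 2040/(0.79·5.67×10⁻⁸·8.083) = 5.634×10⁹ K⁴.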